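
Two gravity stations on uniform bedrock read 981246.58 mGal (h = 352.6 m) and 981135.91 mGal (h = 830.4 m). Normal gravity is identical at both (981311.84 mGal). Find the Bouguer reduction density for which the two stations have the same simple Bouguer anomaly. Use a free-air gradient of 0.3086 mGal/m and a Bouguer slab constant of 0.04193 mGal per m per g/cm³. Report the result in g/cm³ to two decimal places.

1.84

Δg_obs = 981135.91 − 981246.58 = -110.67 mGal over Δh = 830.4 − 352.6 = 477.8 m
Equal Bouguer anomalies ⇒ Δg_obs + (0.3086 − 0.04193ρ)·Δh = 0
0.3086 − 0.04193ρ = −Δg_obs/Δh = 0.23162
ρ = (0.3086 − 0.23162) / 0.04193 = 1.84 g/cm³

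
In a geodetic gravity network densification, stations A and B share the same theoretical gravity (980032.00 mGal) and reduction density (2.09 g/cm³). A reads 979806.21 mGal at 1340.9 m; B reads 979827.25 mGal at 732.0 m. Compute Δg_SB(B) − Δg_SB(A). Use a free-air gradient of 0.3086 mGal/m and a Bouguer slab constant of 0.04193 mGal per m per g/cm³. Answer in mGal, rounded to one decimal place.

-113.5

Δg_SB(A) = 979806.21 − 980032.00 + 0.3086×1340.9 − 0.04193×2.09×1340.9 = 70.50 mGal
Δg_SB(B) = 979827.25 − 980032.00 + 0.3086×732.0 − 0.04193×2.09×732.0 = -43.00 mGal
Difference = -43.00 − (70.50) = -113.50 mGal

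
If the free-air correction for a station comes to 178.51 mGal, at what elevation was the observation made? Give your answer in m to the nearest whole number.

h = 178.51 / 0.3086 = 578.45 m

578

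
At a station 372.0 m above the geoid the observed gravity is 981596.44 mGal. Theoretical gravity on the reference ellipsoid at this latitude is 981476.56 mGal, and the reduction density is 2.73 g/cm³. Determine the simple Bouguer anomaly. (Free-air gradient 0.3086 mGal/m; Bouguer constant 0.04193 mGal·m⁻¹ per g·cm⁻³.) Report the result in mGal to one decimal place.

192.1

Free-air correction = 0.3086 × 372.0 = 114.80 mGal
Free-air anomaly = 981596.44 − 981476.56 + (114.80) = 234.68 mGal
Bouguer slab correction = 0.04193 × 2.73 × 372.0 = 42.58 mGal
Simple Bouguer anomaly = 234.68 − (42.58) = 192.10 mGal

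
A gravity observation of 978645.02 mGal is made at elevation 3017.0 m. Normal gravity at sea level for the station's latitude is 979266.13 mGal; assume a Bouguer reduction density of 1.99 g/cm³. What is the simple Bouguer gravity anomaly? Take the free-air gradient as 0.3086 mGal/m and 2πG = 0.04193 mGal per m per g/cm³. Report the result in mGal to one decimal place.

Free-air correction = 0.3086 × 3017.0 = 931.05 mGal
Free-air anomaly = 978645.02 − 979266.13 + (931.05) = 309.94 mGal
Bouguer slab correction = 0.04193 × 1.99 × 3017.0 = 251.74 mGal
Simple Bouguer anomaly = 309.94 − (251.74) = 58.20 mGal

58.2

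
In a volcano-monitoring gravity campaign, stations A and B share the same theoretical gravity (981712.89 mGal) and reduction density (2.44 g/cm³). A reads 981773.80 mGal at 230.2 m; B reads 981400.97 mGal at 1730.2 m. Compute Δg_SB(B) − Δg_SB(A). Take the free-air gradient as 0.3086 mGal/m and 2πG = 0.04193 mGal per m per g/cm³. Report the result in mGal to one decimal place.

Δg_SB(A) = 981773.80 − 981712.89 + 0.3086×230.2 − 0.04193×2.44×230.2 = 108.40 mGal
Δg_SB(B) = 981400.97 − 981712.89 + 0.3086×1730.2 − 0.04193×2.44×1730.2 = 45.00 mGal
Difference = 45.00 − (108.40) = -63.40 mGal

-63.4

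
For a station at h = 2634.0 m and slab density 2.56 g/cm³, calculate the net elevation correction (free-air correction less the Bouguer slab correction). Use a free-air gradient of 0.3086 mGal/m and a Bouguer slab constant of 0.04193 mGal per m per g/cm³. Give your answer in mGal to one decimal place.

Combined gradient = 0.3086 − 0.04193 × 2.56 = 0.2012592 mGal/m
Combined elevation correction = 0.2012592 × 2634.0 = 530.1 mGal

530.1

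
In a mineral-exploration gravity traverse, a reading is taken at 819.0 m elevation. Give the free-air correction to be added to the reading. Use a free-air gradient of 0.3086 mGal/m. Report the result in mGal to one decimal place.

252.7

Free-air correction = 0.3086 × 819.0 = 252.7 mGal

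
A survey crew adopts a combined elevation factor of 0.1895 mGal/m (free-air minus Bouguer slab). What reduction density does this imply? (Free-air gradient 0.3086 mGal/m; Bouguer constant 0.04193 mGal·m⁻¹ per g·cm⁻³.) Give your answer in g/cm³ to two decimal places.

2.84

0.1895 = 0.3086 − 0.04193 × ρ
ρ = (0.3086 − 0.1895) / 0.04193 = 2.84 g/cm³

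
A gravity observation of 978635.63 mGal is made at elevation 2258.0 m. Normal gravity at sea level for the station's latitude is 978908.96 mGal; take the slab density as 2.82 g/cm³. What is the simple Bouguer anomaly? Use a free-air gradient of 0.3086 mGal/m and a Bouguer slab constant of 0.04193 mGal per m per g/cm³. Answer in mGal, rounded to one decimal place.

Free-air correction = 0.3086 × 2258.0 = 696.82 mGal
Free-air anomaly = 978635.63 − 978908.96 + (696.82) = 423.49 mGal
Bouguer slab correction = 0.04193 × 2.82 × 2258.0 = 266.99 mGal
Simple Bouguer anomaly = 423.49 − (266.99) = 156.50 mGal

156.5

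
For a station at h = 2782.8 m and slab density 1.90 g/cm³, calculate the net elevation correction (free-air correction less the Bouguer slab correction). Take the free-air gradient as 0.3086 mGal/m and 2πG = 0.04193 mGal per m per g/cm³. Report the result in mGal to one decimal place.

637.1

Combined gradient = 0.3086 − 0.04193 × 1.90 = 0.2289330 mGal/m
Combined elevation correction = 0.2289330 × 2782.8 = 637.1 mGal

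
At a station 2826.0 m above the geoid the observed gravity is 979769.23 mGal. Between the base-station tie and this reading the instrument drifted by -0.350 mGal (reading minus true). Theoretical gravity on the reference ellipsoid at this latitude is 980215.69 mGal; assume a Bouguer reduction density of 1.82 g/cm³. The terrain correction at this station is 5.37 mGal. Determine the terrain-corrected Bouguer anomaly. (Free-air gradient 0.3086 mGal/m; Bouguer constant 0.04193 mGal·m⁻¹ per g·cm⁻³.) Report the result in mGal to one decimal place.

215.7

Drift-corrected reading = 979769.23 − (-0.350) = 979769.580 mGal
Free-air correction = 0.3086 × 2826.0 = 872.10 mGal
Free-air anomaly = 979769.580 − 980215.69 + (872.10) = 425.990 mGal
Bouguer slab correction = 0.04193 × 1.82 × 2826.0 = 215.66 mGal
Simple Bouguer anomaly = 425.990 − (215.66) = 210.330 mGal
Complete Bouguer anomaly = 210.330 + 5.37 = 215.700 mGal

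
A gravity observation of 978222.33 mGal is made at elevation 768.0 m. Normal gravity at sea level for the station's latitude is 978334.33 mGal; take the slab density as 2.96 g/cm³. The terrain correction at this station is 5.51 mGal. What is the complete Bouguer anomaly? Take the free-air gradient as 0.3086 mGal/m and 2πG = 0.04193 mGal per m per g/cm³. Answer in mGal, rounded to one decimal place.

35.2

Free-air correction = 0.3086 × 768.0 = 237.00 mGal
Free-air anomaly = 978222.33 − 978334.33 + (237.00) = 125.00 mGal
Bouguer slab correction = 0.04193 × 2.96 × 768.0 = 95.32 mGal
Simple Bouguer anomaly = 125.00 − (95.32) = 29.68 mGal
Complete Bouguer anomaly = 29.68 + 5.51 = 35.19 mGal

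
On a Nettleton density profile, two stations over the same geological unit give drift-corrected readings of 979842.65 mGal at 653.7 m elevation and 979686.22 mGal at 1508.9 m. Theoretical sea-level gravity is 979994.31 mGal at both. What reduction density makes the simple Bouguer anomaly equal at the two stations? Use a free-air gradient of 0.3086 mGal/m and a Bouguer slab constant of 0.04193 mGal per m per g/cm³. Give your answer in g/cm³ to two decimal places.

Δg_obs = 979686.22 − 979842.65 = -156.43 mGal over Δh = 1508.9 − 653.7 = 855.2 m
Equal Bouguer anomalies ⇒ Δg_obs + (0.3086 − 0.04193ρ)·Δh = 0
0.3086 − 0.04193ρ = −Δg_obs/Δh = 0.18292
ρ = (0.3086 − 0.18292) / 0.04193 = 3.00 g/cm³

3.00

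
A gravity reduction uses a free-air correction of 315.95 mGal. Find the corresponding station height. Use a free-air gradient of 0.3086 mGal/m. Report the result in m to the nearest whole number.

h = 315.95 / 0.3086 = 1023.82 m

1024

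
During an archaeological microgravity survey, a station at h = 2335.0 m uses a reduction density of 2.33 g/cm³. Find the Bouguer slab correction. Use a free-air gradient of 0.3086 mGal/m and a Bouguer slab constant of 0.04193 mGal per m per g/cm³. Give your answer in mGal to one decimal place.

228.1

Bouguer slab correction = 0.04193 × 2.33 × 2335.0 = 228.1 mGal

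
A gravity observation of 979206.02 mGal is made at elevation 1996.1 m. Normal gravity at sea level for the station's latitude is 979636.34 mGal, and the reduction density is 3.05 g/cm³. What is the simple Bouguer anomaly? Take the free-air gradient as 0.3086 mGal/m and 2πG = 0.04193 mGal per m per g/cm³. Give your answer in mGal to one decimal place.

Free-air correction = 0.3086 × 1996.1 = 616.00 mGal
Free-air anomaly = 979206.02 − 979636.34 + (616.00) = 185.68 mGal
Bouguer slab correction = 0.04193 × 3.05 × 1996.1 = 255.27 mGal
Simple Bouguer anomaly = 185.68 − (255.27) = -69.59 mGal

-69.6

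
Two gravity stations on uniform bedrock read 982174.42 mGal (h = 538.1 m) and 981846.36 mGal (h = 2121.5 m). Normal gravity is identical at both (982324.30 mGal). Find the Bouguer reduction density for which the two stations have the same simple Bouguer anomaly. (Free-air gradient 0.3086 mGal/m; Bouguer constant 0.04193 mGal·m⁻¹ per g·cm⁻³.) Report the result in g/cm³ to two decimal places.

Δg_obs = 981846.36 − 982174.42 = -328.06 mGal over Δh = 2121.5 − 538.1 = 1583.4 m
Equal Bouguer anomalies ⇒ Δg_obs + (0.3086 − 0.04193ρ)·Δh = 0
0.3086 − 0.04193ρ = −Δg_obs/Δh = 0.20719
ρ = (0.3086 − 0.20719) / 0.04193 = 2.42 g/cm³

2.42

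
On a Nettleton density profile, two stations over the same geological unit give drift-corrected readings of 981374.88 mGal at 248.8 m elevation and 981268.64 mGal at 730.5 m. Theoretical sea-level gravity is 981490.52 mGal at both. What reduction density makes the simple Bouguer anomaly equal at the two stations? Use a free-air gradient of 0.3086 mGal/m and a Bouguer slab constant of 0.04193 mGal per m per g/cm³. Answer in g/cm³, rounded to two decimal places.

2.10

Δg_obs = 981268.64 − 981374.88 = -106.24 mGal over Δh = 730.5 − 248.8 = 481.7 m
Equal Bouguer anomalies ⇒ Δg_obs + (0.3086 − 0.04193ρ)·Δh = 0
0.3086 − 0.04193ρ = −Δg_obs/Δh = 0.22055
ρ = (0.3086 − 0.22055) / 0.04193 = 2.10 g/cm³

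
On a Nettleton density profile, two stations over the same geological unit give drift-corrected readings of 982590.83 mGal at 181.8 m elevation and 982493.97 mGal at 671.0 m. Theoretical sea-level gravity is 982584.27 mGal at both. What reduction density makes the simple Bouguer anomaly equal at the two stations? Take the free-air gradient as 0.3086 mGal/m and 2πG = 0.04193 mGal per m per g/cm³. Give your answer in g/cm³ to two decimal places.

2.64

Δg_obs = 982493.97 − 982590.83 = -96.86 mGal over Δh = 671.0 − 181.8 = 489.2 m
Equal Bouguer anomalies ⇒ Δg_obs + (0.3086 − 0.04193ρ)·Δh = 0
0.3086 − 0.04193ρ = −Δg_obs/Δh = 0.19800
ρ = (0.3086 − 0.19800) / 0.04193 = 2.64 g/cm³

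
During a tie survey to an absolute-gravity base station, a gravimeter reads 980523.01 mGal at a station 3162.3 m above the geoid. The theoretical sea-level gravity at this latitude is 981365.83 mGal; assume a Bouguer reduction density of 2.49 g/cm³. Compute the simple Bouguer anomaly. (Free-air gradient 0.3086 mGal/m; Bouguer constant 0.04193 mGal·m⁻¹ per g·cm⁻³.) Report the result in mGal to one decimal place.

-197.1

Free-air correction = 0.3086 × 3162.3 = 975.89 mGal
Free-air anomaly = 980523.01 − 981365.83 + (975.89) = 133.07 mGal
Bouguer slab correction = 0.04193 × 2.49 × 3162.3 = 330.16 mGal
Simple Bouguer anomaly = 133.07 − (330.16) = -197.09 mGal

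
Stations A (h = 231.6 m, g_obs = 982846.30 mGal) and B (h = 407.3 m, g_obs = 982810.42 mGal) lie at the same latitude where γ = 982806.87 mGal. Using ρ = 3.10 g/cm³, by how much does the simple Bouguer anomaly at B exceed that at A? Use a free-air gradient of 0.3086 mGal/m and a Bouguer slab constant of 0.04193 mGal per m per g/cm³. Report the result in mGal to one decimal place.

-4.5

Δg_SB(A) = 982846.30 − 982806.87 + 0.3086×231.6 − 0.04193×3.10×231.6 = 80.80 mGal
Δg_SB(B) = 982810.42 − 982806.87 + 0.3086×407.3 − 0.04193×3.10×407.3 = 76.30 mGal
Difference = 76.30 − (80.80) = -4.50 mGal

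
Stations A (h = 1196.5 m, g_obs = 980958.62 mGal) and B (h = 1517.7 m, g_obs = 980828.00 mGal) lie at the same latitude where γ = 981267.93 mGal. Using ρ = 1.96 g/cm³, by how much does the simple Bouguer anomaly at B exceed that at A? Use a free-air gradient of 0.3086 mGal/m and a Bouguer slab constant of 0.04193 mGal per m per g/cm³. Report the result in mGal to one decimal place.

Δg_SB(A) = 980958.62 − 981267.93 + 0.3086×1196.5 − 0.04193×1.96×1196.5 = -38.40 mGal
Δg_SB(B) = 980828.00 − 981267.93 + 0.3086×1517.7 − 0.04193×1.96×1517.7 = -96.30 mGal
Difference = -96.30 − (-38.40) = -57.90 mGal

-57.9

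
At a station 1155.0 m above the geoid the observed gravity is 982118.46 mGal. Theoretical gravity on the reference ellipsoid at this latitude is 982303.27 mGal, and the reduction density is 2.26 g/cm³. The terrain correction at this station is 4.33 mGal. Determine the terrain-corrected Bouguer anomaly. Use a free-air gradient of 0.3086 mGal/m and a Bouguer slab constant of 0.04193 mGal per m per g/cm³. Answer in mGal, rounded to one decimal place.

66.5

Free-air correction = 0.3086 × 1155.0 = 356.43 mGal
Free-air anomaly = 982118.46 − 982303.27 + (356.43) = 171.62 mGal
Bouguer slab correction = 0.04193 × 2.26 × 1155.0 = 109.45 mGal
Simple Bouguer anomaly = 171.62 − (109.45) = 62.17 mGal
Complete Bouguer anomaly = 62.17 + 4.33 = 66.50 mGal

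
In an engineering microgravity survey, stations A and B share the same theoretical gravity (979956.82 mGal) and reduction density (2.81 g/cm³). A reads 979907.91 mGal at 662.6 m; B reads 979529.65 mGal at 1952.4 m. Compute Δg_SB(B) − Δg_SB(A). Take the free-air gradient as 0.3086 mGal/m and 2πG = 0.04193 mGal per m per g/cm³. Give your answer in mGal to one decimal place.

-132.2

Δg_SB(A) = 979907.91 − 979956.82 + 0.3086×662.6 − 0.04193×2.81×662.6 = 77.50 mGal
Δg_SB(B) = 979529.65 − 979956.82 + 0.3086×1952.4 − 0.04193×2.81×1952.4 = -54.70 mGal
Difference = -54.70 − (77.50) = -132.20 mGal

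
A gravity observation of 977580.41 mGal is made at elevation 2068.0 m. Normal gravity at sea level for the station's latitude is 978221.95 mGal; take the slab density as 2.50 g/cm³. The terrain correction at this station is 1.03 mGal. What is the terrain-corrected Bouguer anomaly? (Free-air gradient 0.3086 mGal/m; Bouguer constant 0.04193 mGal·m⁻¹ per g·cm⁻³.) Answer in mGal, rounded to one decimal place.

-219.1

Free-air correction = 0.3086 × 2068.0 = 638.18 mGal
Free-air anomaly = 977580.41 − 978221.95 + (638.18) = -3.36 mGal
Bouguer slab correction = 0.04193 × 2.50 × 2068.0 = 216.78 mGal
Simple Bouguer anomaly = -3.36 − (216.78) = -220.14 mGal
Complete Bouguer anomaly = -220.14 + 1.03 = -219.11 mGal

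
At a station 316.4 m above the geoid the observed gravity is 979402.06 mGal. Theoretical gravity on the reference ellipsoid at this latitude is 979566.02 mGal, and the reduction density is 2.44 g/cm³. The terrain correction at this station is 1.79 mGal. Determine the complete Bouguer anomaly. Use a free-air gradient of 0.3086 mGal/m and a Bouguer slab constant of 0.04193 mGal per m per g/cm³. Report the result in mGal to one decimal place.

-96.9

Free-air correction = 0.3086 × 316.4 = 97.64 mGal
Free-air anomaly = 979402.06 − 979566.02 + (97.64) = -66.32 mGal
Bouguer slab correction = 0.04193 × 2.44 × 316.4 = 32.37 mGal
Simple Bouguer anomaly = -66.32 − (32.37) = -98.69 mGal
Complete Bouguer anomaly = -98.69 + 1.79 = -96.90 mGal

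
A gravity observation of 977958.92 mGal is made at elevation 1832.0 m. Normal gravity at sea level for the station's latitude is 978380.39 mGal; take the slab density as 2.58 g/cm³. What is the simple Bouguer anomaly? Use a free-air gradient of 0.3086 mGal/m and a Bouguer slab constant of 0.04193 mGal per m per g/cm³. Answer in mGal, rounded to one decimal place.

Free-air correction = 0.3086 × 1832.0 = 565.36 mGal
Free-air anomaly = 977958.92 − 978380.39 + (565.36) = 143.89 mGal
Bouguer slab correction = 0.04193 × 2.58 × 1832.0 = 198.18 mGal
Simple Bouguer anomaly = 143.89 − (198.18) = -54.29 mGal

-54.3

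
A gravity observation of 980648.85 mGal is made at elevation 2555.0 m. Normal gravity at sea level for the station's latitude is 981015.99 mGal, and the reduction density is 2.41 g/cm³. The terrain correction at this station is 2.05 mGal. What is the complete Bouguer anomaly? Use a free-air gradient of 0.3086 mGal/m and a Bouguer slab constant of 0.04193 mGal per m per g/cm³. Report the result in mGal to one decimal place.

Free-air correction = 0.3086 × 2555.0 = 788.47 mGal
Free-air anomaly = 980648.85 − 981015.99 + (788.47) = 421.33 mGal
Bouguer slab correction = 0.04193 × 2.41 × 2555.0 = 258.19 mGal
Simple Bouguer anomaly = 421.33 − (258.19) = 163.14 mGal
Complete Bouguer anomaly = 163.14 + 2.05 = 165.19 mGal

165.2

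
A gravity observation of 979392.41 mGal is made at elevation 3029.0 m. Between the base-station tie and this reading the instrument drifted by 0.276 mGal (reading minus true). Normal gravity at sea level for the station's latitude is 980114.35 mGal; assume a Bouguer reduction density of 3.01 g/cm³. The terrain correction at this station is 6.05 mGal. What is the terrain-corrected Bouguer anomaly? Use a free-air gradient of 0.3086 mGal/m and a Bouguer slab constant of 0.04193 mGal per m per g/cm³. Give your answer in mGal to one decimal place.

-163.7

Drift-corrected reading = 979392.41 − (0.276) = 979392.134 mGal
Free-air correction = 0.3086 × 3029.0 = 934.75 mGal
Free-air anomaly = 979392.134 − 980114.35 + (934.75) = 212.534 mGal
Bouguer slab correction = 0.04193 × 3.01 × 3029.0 = 382.29 mGal
Simple Bouguer anomaly = 212.534 − (382.29) = -169.756 mGal
Complete Bouguer anomaly = -169.756 + 6.05 = -163.706 mGal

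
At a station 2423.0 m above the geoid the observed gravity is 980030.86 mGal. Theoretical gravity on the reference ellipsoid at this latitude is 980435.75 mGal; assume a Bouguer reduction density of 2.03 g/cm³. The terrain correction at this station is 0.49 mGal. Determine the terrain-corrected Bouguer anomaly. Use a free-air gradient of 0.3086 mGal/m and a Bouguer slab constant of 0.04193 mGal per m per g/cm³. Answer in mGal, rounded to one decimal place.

137.1

Free-air correction = 0.3086 × 2423.0 = 747.74 mGal
Free-air anomaly = 980030.86 − 980435.75 + (747.74) = 342.85 mGal
Bouguer slab correction = 0.04193 × 2.03 × 2423.0 = 206.24 mGal
Simple Bouguer anomaly = 342.85 − (206.24) = 136.61 mGal
Complete Bouguer anomaly = 136.61 + 0.49 = 137.10 mGal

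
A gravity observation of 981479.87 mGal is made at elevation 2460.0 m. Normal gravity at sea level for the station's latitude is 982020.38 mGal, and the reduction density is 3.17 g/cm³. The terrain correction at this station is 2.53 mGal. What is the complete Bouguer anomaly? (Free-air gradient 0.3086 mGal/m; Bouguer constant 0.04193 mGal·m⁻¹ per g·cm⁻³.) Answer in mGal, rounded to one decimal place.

-105.8

Free-air correction = 0.3086 × 2460.0 = 759.16 mGal
Free-air anomaly = 981479.87 − 982020.38 + (759.16) = 218.65 mGal
Bouguer slab correction = 0.04193 × 3.17 × 2460.0 = 326.98 mGal
Simple Bouguer anomaly = 218.65 − (326.98) = -108.33 mGal
Complete Bouguer anomaly = -108.33 + 2.53 = -105.80 mGal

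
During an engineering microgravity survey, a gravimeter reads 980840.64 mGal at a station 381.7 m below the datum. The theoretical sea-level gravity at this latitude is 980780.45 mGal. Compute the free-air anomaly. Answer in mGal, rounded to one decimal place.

Free-air correction = 0.3086 × -381.7 = -117.79 mGal
Free-air anomaly = 980840.64 − 980780.45 + (-117.79) = -57.60 mGal

-57.6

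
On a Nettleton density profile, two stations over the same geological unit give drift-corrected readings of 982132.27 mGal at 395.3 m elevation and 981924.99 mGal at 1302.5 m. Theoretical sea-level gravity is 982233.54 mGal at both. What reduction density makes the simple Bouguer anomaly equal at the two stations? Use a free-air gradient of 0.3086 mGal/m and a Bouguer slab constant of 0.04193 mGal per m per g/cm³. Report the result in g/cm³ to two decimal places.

1.91

Δg_obs = 981924.99 − 982132.27 = -207.28 mGal over Δh = 1302.5 − 395.3 = 907.2 m
Equal Bouguer anomalies ⇒ Δg_obs + (0.3086 − 0.04193ρ)·Δh = 0
0.3086 − 0.04193ρ = −Δg_obs/Δh = 0.22848
ρ = (0.3086 − 0.22848) / 0.04193 = 1.91 g/cm³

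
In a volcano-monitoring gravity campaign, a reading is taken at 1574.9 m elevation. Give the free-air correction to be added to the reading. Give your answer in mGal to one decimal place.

486.0

Free-air correction = 0.3086 × 1574.9 = 486.0 mGal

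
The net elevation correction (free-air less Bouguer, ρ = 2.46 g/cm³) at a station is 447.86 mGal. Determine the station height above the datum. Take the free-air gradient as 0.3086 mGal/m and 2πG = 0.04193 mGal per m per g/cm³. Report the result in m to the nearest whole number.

2180

Combined gradient = 0.3086 − 0.04193 × 2.46 = 0.2054522 mGal/m
h = 447.86 / 0.2054522 = 2179.87 m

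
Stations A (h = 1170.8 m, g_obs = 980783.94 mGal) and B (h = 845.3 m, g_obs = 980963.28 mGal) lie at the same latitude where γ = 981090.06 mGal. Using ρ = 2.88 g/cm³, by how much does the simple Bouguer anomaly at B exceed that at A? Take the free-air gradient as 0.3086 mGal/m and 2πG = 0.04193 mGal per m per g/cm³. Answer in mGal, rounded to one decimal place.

118.2

Δg_SB(A) = 980783.94 − 981090.06 + 0.3086×1170.8 − 0.04193×2.88×1170.8 = -86.20 mGal
Δg_SB(B) = 980963.28 − 981090.06 + 0.3086×845.3 − 0.04193×2.88×845.3 = 32.00 mGal
Difference = 32.00 − (-86.20) = 118.20 mGal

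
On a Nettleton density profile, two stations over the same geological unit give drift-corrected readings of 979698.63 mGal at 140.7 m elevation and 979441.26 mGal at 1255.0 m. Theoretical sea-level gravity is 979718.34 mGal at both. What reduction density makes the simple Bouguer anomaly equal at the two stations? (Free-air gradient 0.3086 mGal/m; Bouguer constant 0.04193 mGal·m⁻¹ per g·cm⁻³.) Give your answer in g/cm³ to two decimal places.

Δg_obs = 979441.26 − 979698.63 = -257.37 mGal over Δh = 1255.0 − 140.7 = 1114.3 m
Equal Bouguer anomalies ⇒ Δg_obs + (0.3086 − 0.04193ρ)·Δh = 0
0.3086 − 0.04193ρ = −Δg_obs/Δh = 0.23097
ρ = (0.3086 − 0.23097) / 0.04193 = 1.85 g/cm³

1.85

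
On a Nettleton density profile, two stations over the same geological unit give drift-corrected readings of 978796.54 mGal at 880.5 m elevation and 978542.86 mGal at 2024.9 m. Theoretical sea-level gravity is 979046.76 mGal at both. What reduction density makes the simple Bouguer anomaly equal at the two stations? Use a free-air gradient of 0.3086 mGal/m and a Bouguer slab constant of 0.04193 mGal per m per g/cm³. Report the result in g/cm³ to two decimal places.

2.07

Δg_obs = 978542.86 − 978796.54 = -253.68 mGal over Δh = 2024.9 − 880.5 = 1144.4 m
Equal Bouguer anomalies ⇒ Δg_obs + (0.3086 − 0.04193ρ)·Δh = 0
0.3086 − 0.04193ρ = −Δg_obs/Δh = 0.22167
ρ = (0.3086 − 0.22167) / 0.04193 = 2.07 g/cm³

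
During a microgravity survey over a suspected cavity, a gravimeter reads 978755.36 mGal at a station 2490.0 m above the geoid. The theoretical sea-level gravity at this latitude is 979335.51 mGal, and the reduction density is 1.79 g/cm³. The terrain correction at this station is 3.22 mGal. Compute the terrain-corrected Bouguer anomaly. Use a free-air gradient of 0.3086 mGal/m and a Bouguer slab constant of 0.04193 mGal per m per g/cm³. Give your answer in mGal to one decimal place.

Free-air correction = 0.3086 × 2490.0 = 768.41 mGal
Free-air anomaly = 978755.36 − 979335.51 + (768.41) = 188.26 mGal
Bouguer slab correction = 0.04193 × 1.79 × 2490.0 = 186.89 mGal
Simple Bouguer anomaly = 188.26 − (186.89) = 1.37 mGal
Complete Bouguer anomaly = 1.37 + 3.22 = 4.59 mGal

4.6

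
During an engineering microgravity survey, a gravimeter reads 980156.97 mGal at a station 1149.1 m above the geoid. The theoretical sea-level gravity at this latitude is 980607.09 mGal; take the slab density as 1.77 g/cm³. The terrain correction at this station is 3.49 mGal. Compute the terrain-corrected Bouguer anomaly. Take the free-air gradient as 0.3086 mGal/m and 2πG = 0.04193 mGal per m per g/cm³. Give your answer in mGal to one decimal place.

Free-air correction = 0.3086 × 1149.1 = 354.61 mGal
Free-air anomaly = 980156.97 − 980607.09 + (354.61) = -95.51 mGal
Bouguer slab correction = 0.04193 × 1.77 × 1149.1 = 85.28 mGal
Simple Bouguer anomaly = -95.51 − (85.28) = -180.79 mGal
Complete Bouguer anomaly = -180.79 + 3.49 = -177.30 mGal

-177.3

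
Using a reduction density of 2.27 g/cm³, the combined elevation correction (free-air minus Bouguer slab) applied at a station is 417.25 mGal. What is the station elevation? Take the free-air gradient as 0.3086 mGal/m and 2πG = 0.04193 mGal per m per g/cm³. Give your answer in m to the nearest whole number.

1955

Combined gradient = 0.3086 − 0.04193 × 2.27 = 0.2134189 mGal/m
h = 417.25 / 0.2134189 = 1955.08 m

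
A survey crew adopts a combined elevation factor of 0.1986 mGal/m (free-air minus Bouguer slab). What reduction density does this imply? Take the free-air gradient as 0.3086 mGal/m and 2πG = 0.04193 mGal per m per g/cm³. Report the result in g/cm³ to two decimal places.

0.1986 = 0.3086 − 0.04193 × ρ
ρ = (0.3086 − 0.1986) / 0.04193 = 2.62 g/cm³

2.62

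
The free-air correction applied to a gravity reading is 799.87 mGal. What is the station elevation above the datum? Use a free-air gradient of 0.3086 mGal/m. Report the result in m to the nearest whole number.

2592

h = 799.87 / 0.3086 = 2591.93 m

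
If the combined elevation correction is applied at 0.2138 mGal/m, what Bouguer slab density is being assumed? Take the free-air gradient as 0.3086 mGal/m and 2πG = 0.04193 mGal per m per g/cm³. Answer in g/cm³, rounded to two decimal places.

0.2138 = 0.3086 − 0.04193 × ρ
ρ = (0.3086 − 0.2138) / 0.04193 = 2.26 g/cm³

2.26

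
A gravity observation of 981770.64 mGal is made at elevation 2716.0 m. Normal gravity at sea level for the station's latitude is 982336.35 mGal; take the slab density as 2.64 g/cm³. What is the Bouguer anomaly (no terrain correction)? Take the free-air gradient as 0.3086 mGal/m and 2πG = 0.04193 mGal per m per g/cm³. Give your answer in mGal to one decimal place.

Free-air correction = 0.3086 × 2716.0 = 838.16 mGal
Free-air anomaly = 981770.64 − 982336.35 + (838.16) = 272.45 mGal
Bouguer slab correction = 0.04193 × 2.64 × 2716.0 = 300.65 mGal
Simple Bouguer anomaly = 272.45 − (300.65) = -28.20 mGal

-28.2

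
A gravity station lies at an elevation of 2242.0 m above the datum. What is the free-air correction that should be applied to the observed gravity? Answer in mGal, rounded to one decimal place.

691.9

Free-air correction = 0.3086 × 2242.0 = 691.9 mGal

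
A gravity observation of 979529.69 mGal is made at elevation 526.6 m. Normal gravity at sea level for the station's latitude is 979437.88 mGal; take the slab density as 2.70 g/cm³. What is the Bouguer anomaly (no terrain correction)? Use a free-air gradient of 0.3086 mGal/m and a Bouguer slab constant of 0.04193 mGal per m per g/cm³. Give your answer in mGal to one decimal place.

Free-air correction = 0.3086 × 526.6 = 162.51 mGal
Free-air anomaly = 979529.69 − 979437.88 + (162.51) = 254.32 mGal
Bouguer slab correction = 0.04193 × 2.70 × 526.6 = 59.62 mGal
Simple Bouguer anomaly = 254.32 − (59.62) = 194.70 mGal

194.7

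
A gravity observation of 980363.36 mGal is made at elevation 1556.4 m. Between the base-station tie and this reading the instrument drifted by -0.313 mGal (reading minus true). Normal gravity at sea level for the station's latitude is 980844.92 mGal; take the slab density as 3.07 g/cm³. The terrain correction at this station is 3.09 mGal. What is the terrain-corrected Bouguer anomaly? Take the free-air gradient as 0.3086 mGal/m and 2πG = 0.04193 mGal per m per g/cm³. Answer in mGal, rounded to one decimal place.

Drift-corrected reading = 980363.36 − (-0.313) = 980363.673 mGal
Free-air correction = 0.3086 × 1556.4 = 480.31 mGal
Free-air anomaly = 980363.673 − 980844.92 + (480.31) = -0.937 mGal
Bouguer slab correction = 0.04193 × 3.07 × 1556.4 = 200.35 mGal
Simple Bouguer anomaly = -0.937 − (200.35) = -201.287 mGal
Complete Bouguer anomaly = -201.287 + 3.09 = -198.197 mGal

-198.2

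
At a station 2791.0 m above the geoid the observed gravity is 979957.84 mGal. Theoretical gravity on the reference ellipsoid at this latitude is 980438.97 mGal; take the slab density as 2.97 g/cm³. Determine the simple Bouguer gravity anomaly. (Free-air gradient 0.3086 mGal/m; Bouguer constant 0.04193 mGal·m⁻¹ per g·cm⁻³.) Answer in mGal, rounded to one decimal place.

32.6

Free-air correction = 0.3086 × 2791.0 = 861.30 mGal
Free-air anomaly = 979957.84 − 980438.97 + (861.30) = 380.17 mGal
Bouguer slab correction = 0.04193 × 2.97 × 2791.0 = 347.57 mGal
Simple Bouguer anomaly = 380.17 − (347.57) = 32.60 mGal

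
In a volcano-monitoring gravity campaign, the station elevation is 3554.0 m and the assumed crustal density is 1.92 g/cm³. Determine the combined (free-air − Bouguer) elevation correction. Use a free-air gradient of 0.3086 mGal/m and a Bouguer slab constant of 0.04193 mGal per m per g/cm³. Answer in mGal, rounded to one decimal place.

Combined gradient = 0.3086 − 0.04193 × 1.92 = 0.2280944 mGal/m
Combined elevation correction = 0.2280944 × 3554.0 = 810.6 mGal

810.6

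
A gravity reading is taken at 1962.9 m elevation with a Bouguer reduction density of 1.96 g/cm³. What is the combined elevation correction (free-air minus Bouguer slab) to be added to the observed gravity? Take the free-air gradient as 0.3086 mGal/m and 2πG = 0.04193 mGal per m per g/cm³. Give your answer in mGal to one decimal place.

Combined gradient = 0.3086 − 0.04193 × 1.96 = 0.2264172 mGal/m
Combined elevation correction = 0.2264172 × 1962.9 = 444.4 mGal

444.4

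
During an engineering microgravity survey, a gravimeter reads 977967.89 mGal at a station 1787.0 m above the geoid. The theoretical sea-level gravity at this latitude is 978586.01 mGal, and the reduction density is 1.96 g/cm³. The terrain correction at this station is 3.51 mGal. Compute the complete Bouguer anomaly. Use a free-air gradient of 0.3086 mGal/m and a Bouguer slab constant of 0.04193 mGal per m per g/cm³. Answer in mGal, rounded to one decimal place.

Free-air correction = 0.3086 × 1787.0 = 551.47 mGal
Free-air anomaly = 977967.89 − 978586.01 + (551.47) = -66.65 mGal
Bouguer slab correction = 0.04193 × 1.96 × 1787.0 = 146.86 mGal
Simple Bouguer anomaly = -66.65 − (146.86) = -213.51 mGal
Complete Bouguer anomaly = -213.51 + 3.51 = -210.00 mGal

-210.0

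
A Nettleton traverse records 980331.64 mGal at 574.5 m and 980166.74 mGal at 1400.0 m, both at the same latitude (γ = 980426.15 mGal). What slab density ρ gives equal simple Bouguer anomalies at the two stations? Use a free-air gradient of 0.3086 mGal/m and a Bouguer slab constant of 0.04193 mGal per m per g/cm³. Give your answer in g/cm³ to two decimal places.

2.60

Δg_obs = 980166.74 − 980331.64 = -164.90 mGal over Δh = 1400.0 − 574.5 = 825.5 m
Equal Bouguer anomalies ⇒ Δg_obs + (0.3086 − 0.04193ρ)·Δh = 0
0.3086 − 0.04193ρ = −Δg_obs/Δh = 0.19976
ρ = (0.3086 − 0.19976) / 0.04193 = 2.60 g/cm³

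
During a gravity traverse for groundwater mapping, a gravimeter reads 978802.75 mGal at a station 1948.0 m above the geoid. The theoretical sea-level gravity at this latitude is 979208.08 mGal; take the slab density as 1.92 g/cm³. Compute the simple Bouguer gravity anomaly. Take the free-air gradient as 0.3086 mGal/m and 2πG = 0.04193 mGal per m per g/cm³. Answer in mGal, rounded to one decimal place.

39.0

Free-air correction = 0.3086 × 1948.0 = 601.15 mGal
Free-air anomaly = 978802.75 − 979208.08 + (601.15) = 195.82 mGal
Bouguer slab correction = 0.04193 × 1.92 × 1948.0 = 156.82 mGal
Simple Bouguer anomaly = 195.82 − (156.82) = 39.00 mGal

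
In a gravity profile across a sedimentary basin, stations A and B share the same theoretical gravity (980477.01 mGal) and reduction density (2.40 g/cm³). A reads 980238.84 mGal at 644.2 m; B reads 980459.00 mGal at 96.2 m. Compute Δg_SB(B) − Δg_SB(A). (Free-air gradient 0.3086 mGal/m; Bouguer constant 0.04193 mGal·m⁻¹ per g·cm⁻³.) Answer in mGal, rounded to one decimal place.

106.2

Δg_SB(A) = 980238.84 − 980477.01 + 0.3086×644.2 − 0.04193×2.40×644.2 = -104.20 mGal
Δg_SB(B) = 980459.00 − 980477.01 + 0.3086×96.2 − 0.04193×2.40×96.2 = 2.00 mGal
Difference = 2.00 − (-104.20) = 106.20 mGal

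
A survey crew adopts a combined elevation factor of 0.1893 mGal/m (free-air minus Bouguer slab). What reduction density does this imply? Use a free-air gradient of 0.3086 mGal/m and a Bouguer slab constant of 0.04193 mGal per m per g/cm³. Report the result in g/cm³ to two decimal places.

0.1893 = 0.3086 − 0.04193 × ρ
ρ = (0.3086 − 0.1893) / 0.04193 = 2.85 g/cm³

2.85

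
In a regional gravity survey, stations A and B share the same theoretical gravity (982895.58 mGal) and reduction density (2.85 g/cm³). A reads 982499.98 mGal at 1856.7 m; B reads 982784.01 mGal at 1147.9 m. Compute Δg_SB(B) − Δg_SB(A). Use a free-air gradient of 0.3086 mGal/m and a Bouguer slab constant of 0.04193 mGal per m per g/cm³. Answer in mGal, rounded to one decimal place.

Δg_SB(A) = 982499.98 − 982895.58 + 0.3086×1856.7 − 0.04193×2.85×1856.7 = -44.50 mGal
Δg_SB(B) = 982784.01 − 982895.58 + 0.3086×1147.9 − 0.04193×2.85×1147.9 = 105.50 mGal
Difference = 105.50 − (-44.50) = 150.00 mGal

150.0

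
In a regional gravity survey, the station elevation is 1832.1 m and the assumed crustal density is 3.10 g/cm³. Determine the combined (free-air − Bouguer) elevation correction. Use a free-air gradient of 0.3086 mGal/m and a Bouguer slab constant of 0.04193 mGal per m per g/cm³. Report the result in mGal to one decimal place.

Combined gradient = 0.3086 − 0.04193 × 3.10 = 0.1786170 mGal/m
Combined elevation correction = 0.1786170 × 1832.1 = 327.2 mGal

327.2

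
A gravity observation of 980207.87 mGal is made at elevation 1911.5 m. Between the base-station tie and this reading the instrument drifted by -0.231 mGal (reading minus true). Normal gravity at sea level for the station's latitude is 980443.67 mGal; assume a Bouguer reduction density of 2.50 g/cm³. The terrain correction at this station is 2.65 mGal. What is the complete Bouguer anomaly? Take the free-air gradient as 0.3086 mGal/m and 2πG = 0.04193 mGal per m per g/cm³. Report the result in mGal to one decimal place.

Drift-corrected reading = 980207.87 − (-0.231) = 980208.101 mGal
Free-air correction = 0.3086 × 1911.5 = 589.89 mGal
Free-air anomaly = 980208.101 − 980443.67 + (589.89) = 354.321 mGal
Bouguer slab correction = 0.04193 × 2.50 × 1911.5 = 200.37 mGal
Simple Bouguer anomaly = 354.321 − (200.37) = 153.951 mGal
Complete Bouguer anomaly = 153.951 + 2.65 = 156.601 mGal

156.6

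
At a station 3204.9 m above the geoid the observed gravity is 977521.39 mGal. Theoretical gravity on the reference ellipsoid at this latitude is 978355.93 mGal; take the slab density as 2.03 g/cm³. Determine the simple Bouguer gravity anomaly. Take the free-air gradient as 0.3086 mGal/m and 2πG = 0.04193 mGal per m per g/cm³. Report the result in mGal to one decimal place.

-118.3

Free-air correction = 0.3086 × 3204.9 = 989.03 mGal
Free-air anomaly = 977521.39 − 978355.93 + (989.03) = 154.49 mGal
Bouguer slab correction = 0.04193 × 2.03 × 3204.9 = 272.79 mGal
Simple Bouguer anomaly = 154.49 − (272.79) = -118.30 mGal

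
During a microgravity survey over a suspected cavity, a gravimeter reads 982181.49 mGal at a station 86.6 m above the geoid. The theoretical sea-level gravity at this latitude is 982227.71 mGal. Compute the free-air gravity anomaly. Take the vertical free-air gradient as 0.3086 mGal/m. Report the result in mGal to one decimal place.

Free-air correction = 0.3086 × 86.6 = 26.72 mGal
Free-air anomaly = 982181.49 − 982227.71 + (26.72) = -19.50 mGal

-19.5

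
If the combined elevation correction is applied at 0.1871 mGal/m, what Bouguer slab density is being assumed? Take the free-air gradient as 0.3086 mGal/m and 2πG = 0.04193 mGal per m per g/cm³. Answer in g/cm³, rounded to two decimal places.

2.90

0.1871 = 0.3086 − 0.04193 × ρ
ρ = (0.3086 − 0.1871) / 0.04193 = 2.90 g/cm³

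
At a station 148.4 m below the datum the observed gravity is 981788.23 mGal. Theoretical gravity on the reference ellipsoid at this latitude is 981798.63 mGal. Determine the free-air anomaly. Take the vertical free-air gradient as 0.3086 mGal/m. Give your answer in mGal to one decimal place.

Free-air correction = 0.3086 × -148.4 = -45.80 mGal
Free-air anomaly = 981788.23 − 981798.63 + (-45.80) = -56.20 mGal

-56.2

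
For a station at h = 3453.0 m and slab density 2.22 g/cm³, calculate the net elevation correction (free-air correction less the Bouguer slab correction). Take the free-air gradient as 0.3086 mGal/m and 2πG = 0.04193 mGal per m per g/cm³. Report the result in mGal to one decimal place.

744.2

Combined gradient = 0.3086 − 0.04193 × 2.22 = 0.2155154 mGal/m
Combined elevation correction = 0.2155154 × 3453.0 = 744.2 mGal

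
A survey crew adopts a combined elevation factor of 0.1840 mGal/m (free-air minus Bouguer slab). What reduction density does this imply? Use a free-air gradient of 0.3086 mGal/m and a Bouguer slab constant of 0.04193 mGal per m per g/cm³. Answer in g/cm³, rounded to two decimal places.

2.97

0.1840 = 0.3086 − 0.04193 × ρ
ρ = (0.3086 − 0.1840) / 0.04193 = 2.97 g/cm³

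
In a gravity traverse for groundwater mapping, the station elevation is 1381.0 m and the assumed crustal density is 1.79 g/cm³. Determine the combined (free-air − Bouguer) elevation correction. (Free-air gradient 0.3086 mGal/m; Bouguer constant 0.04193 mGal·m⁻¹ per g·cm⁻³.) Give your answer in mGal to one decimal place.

Combined gradient = 0.3086 − 0.04193 × 1.79 = 0.2335453 mGal/m
Combined elevation correction = 0.2335453 × 1381.0 = 322.5 mGal

322.5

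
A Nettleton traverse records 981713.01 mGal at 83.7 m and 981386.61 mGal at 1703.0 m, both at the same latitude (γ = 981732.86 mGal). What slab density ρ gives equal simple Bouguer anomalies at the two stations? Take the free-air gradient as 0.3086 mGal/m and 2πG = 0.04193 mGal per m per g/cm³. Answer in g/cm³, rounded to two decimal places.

2.55

Δg_obs = 981386.61 − 981713.01 = -326.40 mGal over Δh = 1703.0 − 83.7 = 1619.3 m
Equal Bouguer anomalies ⇒ Δg_obs + (0.3086 − 0.04193ρ)·Δh = 0
0.3086 − 0.04193ρ = −Δg_obs/Δh = 0.20157
ρ = (0.3086 − 0.20157) / 0.04193 = 2.55 g/cm³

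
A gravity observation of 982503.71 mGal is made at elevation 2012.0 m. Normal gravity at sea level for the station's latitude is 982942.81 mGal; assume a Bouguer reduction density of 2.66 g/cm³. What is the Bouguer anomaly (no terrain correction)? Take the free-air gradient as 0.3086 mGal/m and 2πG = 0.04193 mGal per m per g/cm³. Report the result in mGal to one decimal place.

-42.6

Free-air correction = 0.3086 × 2012.0 = 620.90 mGal
Free-air anomaly = 982503.71 − 982942.81 + (620.90) = 181.80 mGal
Bouguer slab correction = 0.04193 × 2.66 × 2012.0 = 224.41 mGal
Simple Bouguer anomaly = 181.80 − (224.41) = -42.61 mGal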